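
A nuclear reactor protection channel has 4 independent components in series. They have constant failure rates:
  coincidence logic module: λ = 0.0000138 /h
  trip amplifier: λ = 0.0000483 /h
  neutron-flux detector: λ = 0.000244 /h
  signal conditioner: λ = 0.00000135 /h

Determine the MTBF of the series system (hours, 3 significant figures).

Series of exponential components: λ_sys = Σ λ_i
λ_sys = 0.0000138 + 0.0000483 + 0.000244 + 0.00000135 = 3.0745e-04 /h
MTBF = 1 / λ_sys = 3250 h

3250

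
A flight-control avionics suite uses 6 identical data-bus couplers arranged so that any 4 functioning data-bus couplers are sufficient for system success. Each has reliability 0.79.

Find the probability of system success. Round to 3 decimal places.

0.888

R = Σ_{i=4}^{6} C(6,i) p^i (1−p)^{6−i} with p = 0.79
C(6,4)·0.79^4·0.21^2 = 0.25765
C(6,5)·0.79^5·0.21^1 = 0.38771
C(6,6)·0.79^6·0.21^0 = 0.24309
Sum = 0.888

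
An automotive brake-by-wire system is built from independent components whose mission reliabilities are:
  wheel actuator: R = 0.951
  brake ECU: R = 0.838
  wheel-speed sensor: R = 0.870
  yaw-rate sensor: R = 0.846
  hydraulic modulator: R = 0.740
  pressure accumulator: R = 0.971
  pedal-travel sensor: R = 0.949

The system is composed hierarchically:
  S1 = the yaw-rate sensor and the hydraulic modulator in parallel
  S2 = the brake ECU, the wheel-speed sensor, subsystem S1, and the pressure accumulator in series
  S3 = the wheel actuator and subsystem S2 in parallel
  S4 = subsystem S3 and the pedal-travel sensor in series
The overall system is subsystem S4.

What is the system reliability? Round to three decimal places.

0.934

Parallel (yaw-rate sensor and hydraulic modulator): 1 − (1 − 0.84600)(1 − 0.74000) = 0.95996
Series (brake ECU, wheel-speed sensor, [0.95996], and pressure accumulator): 0.83800 × 0.87000 × 0.95996 × 0.97100 = 0.67957
Parallel (wheel actuator and [0.67957]): 1 − (1 − 0.95100)(1 − 0.67957) = 0.98430
Series ([0.98430] and pedal-travel sensor): 0.98430 × 0.94900 = 0.934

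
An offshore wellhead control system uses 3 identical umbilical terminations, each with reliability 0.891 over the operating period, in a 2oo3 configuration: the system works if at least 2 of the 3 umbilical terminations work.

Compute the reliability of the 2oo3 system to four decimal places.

R = Σ_{i=2}^{3} C(3,i) p^i (1−p)^{3−i} with p = 0.891
C(3,2)·0.891^2·0.109^1 = 0.259599
C(3,3)·0.891^3·0.109^0 = 0.707348
Sum = 0.9669

0.9669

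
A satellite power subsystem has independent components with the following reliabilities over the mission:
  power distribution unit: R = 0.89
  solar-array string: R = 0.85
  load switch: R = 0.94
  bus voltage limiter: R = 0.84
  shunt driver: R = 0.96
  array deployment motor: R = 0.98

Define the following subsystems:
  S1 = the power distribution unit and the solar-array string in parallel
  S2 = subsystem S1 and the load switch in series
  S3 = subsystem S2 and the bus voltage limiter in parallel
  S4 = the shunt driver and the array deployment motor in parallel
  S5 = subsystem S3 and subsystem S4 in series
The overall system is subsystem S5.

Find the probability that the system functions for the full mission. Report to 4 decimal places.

Parallel (power distribution unit and solar-array string): 1 − (1 − 0.890000)(1 − 0.850000) = 0.983500
Series ([0.983500] and load switch): 0.983500 × 0.940000 = 0.924490
Parallel ([0.924490] and bus voltage limiter): 1 − (1 − 0.924490)(1 − 0.840000) = 0.987918
Parallel (shunt driver and array deployment motor): 1 − (1 − 0.960000)(1 − 0.980000) = 0.999200
Series ([0.987918] and [0.999200]): 0.987918 × 0.999200 = 0.9871

0.9871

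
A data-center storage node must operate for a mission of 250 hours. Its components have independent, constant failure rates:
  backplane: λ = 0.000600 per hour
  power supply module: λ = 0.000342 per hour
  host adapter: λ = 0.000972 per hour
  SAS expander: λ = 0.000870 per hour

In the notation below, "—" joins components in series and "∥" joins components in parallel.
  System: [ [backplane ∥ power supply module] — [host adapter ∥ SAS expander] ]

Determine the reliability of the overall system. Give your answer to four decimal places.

0.9469

R(backplane) = exp(−0.000600 × 250) = 0.860708
R(power supply module) = exp(−0.000342 × 250) = 0.918053
R(host adapter) = exp(−0.000972 × 250) = 0.784272
R(SAS expander) = exp(−0.000870 × 250) = 0.804528
Parallel (backplane and power supply module): 1 − (1 − 0.860708)(1 − 0.918053) = 0.988585
Parallel (host adapter and SAS expander): 1 − (1 − 0.784272)(1 − 0.804528) = 0.957831
Series ([0.988585] and [0.957831]): 0.988585 × 0.957831 = 0.9469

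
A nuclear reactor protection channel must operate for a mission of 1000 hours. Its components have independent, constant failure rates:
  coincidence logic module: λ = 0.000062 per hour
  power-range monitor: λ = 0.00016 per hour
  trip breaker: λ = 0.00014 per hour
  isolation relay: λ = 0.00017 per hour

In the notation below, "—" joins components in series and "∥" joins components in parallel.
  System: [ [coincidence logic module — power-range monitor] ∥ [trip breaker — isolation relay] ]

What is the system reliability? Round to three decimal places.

R(coincidence logic module) = exp(−0.000062 × 1000) = 0.93988
R(power-range monitor) = exp(−0.00016 × 1000) = 0.85214
R(trip breaker) = exp(−0.00014 × 1000) = 0.86936
R(isolation relay) = exp(−0.00017 × 1000) = 0.84366
Series (coincidence logic module and power-range monitor): 0.93988 × 0.85214 = 0.80091
Series (trip breaker and isolation relay): 0.86936 × 0.84366 = 0.73344
Parallel ([0.80091] and [0.73344]): 1 − (1 − 0.80091)(1 − 0.73344) = 0.947

0.947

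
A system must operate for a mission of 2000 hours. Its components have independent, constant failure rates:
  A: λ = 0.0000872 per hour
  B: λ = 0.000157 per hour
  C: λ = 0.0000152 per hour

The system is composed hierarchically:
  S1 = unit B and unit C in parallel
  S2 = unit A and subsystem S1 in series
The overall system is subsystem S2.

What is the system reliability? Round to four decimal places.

R(A) = exp(−0.0000872 × 2000) = 0.839961
R(B) = exp(−0.000157 × 2000) = 0.730519
R(C) = exp(−0.0000152 × 2000) = 0.970057
Parallel (B and C): 1 − (1 − 0.730519)(1 − 0.970057) = 0.991931
Series (A and [0.991931]): 0.839961 × 0.991931 = 0.8332

0.8332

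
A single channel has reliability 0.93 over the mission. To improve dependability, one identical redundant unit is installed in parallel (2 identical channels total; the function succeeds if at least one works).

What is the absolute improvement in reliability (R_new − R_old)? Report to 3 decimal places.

R_before = 0.93
R_after = 1 − (1 − 0.93)^2 = 0.995
ΔR = 0.995 − 0.93 = 0.065

0.065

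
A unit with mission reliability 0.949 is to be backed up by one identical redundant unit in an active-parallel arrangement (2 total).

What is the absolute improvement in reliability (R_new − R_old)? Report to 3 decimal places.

R_before = 0.949
R_after = 1 − (1 − 0.949)^2 = 0.997
ΔR = 0.997 − 0.949 = 0.048

0.048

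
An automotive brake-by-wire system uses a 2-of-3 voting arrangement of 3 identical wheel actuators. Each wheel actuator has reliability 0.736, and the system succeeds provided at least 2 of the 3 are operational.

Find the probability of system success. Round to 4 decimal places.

0.8277

R = Σ_{i=2}^{3} C(3,i) p^i (1−p)^{3−i} with p = 0.736
C(3,2)·0.736^2·0.264^1 = 0.429023
C(3,3)·0.736^3·0.264^0 = 0.398688
Sum = 0.8277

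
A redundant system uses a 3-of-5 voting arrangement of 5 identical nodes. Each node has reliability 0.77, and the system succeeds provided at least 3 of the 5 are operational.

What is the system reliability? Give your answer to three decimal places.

0.916

R = Σ_{i=3}^{5} C(5,i) p^i (1−p)^{5−i} with p = 0.77
C(5,3)·0.77^3·0.23^2 = 0.24151
C(5,4)·0.77^4·0.23^1 = 0.40426
C(5,5)·0.77^5·0.23^0 = 0.27068
Sum = 0.916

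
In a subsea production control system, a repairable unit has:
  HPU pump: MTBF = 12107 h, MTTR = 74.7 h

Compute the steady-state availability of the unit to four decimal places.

A(HPU pump) = MTBF/(MTBF+MTTR) = 12107/(12107+74.7) = 0.9939

0.9939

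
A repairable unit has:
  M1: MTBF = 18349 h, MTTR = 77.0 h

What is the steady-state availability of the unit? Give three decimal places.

0.996

A(M1) = MTBF/(MTBF+MTTR) = 18349/(18349+77.0) = 0.996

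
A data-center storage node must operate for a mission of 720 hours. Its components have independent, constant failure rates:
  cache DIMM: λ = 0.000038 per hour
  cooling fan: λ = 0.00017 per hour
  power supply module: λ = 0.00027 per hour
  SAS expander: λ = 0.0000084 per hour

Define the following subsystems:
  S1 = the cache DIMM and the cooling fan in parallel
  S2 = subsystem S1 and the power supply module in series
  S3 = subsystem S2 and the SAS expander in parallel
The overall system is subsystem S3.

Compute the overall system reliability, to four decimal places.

0.9989

R(cache DIMM) = exp(−0.000038 × 720) = 0.973011
R(cooling fan) = exp(−0.00017 × 720) = 0.884794
R(power supply module) = exp(−0.00027 × 720) = 0.823329
R(SAS expander) = exp(−0.0000084 × 720) = 0.993970
Parallel (cache DIMM and cooling fan): 1 − (1 − 0.973011)(1 − 0.884794) = 0.996891
Series ([0.996891] and power supply module): 0.996891 × 0.823329 = 0.820769
Parallel ([0.820769] and SAS expander): 1 − (1 − 0.820769)(1 − 0.993970) = 0.9989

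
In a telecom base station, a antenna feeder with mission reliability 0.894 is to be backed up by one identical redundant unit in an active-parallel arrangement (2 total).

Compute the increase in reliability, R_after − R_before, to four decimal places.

R_before = 0.894
R_after = 1 − (1 − 0.894)^2 = 0.9888
ΔR = 0.9888 − 0.894 = 0.0948

0.0948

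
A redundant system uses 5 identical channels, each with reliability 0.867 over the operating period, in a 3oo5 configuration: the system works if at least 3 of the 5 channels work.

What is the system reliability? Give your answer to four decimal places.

R = Σ_{i=3}^{5} C(5,i) p^i (1−p)^{5−i} with p = 0.867
C(5,3)·0.867^3·0.133^2 = 0.115282
C(5,4)·0.867^4·0.133^1 = 0.375749
C(5,5)·0.867^5·0.133^0 = 0.489887
Sum = 0.9809

0.9809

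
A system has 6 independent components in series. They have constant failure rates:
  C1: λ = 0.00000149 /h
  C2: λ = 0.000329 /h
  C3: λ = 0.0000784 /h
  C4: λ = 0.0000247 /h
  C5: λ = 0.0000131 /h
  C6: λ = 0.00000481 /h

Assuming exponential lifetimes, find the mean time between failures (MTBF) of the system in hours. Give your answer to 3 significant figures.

Series of exponential components: λ_sys = Σ λ_i
λ_sys = 0.00000149 + 0.000329 + 0.0000784 + 0.0000247 + 0.0000131 + 0.00000481 = 4.5150e-04 /h
MTBF = 1 / λ_sys = 2210 h

2210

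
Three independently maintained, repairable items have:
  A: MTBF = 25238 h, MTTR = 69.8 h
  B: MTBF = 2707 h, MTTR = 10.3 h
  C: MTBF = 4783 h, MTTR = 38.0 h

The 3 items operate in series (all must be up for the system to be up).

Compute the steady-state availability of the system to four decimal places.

0.9856

A(A) = MTBF/(MTBF+MTTR) = 25238/(25238+69.8) = 0.997242
A(B) = MTBF/(MTBF+MTTR) = 2707/(2707+10.3) = 0.996209
A(C) = MTBF/(MTBF+MTTR) = 4783/(4783+38.0) = 0.992118
Series availability: 0.997242 × 0.996209 × 0.992118 = 0.9856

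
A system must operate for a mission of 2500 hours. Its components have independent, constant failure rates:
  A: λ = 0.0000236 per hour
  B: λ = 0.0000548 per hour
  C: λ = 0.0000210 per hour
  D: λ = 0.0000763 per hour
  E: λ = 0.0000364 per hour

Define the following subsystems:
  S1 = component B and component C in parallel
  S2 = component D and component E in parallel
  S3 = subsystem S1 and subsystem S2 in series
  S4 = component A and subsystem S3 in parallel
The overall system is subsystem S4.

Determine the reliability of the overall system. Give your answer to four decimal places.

R(A) = exp(−0.0000236 × 2500) = 0.942707
R(B) = exp(−0.0000548 × 2500) = 0.871970
R(C) = exp(−0.0000210 × 2500) = 0.948854
R(D) = exp(−0.0000763 × 2500) = 0.826339
R(E) = exp(−0.0000364 × 2500) = 0.913018
Parallel (B and C): 1 − (1 − 0.871970)(1 − 0.948854) = 0.993452
Parallel (D and E): 1 − (1 − 0.826339)(1 − 0.913018) = 0.984895
Series ([0.993452] and [0.984895]): 0.993452 × 0.984895 = 0.978446
Parallel (A and [0.978446]): 1 − (1 − 0.942707)(1 − 0.978446) = 0.9988

0.9988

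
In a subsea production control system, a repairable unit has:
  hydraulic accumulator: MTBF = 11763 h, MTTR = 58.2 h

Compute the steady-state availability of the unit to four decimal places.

A(hydraulic accumulator) = MTBF/(MTBF+MTTR) = 11763/(11763+58.2) = 0.9951

0.9951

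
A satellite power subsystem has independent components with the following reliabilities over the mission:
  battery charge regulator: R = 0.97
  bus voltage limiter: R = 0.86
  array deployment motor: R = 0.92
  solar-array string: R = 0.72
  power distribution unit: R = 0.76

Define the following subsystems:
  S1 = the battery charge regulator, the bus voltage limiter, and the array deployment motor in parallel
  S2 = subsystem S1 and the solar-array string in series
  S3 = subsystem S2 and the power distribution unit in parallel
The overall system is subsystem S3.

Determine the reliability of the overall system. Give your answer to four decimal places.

0.9327

Parallel (battery charge regulator, bus voltage limiter, and array deployment motor): 1 − (1 − 0.970000)(1 − 0.860000)(1 − 0.920000) = 0.999664
Series ([0.999664] and solar-array string): 0.999664 × 0.720000 = 0.719758
Parallel ([0.719758] and power distribution unit): 1 − (1 − 0.719758)(1 − 0.760000) = 0.9327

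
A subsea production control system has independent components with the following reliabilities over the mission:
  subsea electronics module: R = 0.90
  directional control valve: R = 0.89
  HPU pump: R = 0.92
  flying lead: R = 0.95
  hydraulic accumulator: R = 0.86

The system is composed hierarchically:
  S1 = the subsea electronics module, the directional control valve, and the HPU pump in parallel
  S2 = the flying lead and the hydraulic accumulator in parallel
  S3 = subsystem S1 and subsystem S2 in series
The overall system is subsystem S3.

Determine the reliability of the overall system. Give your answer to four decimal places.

Parallel (subsea electronics module, directional control valve, and HPU pump): 1 − (1 − 0.900000)(1 − 0.890000)(1 − 0.920000) = 0.999120
Parallel (flying lead and hydraulic accumulator): 1 − (1 − 0.950000)(1 − 0.860000) = 0.993000
Series ([0.999120] and [0.993000]): 0.999120 × 0.993000 = 0.9921

0.9921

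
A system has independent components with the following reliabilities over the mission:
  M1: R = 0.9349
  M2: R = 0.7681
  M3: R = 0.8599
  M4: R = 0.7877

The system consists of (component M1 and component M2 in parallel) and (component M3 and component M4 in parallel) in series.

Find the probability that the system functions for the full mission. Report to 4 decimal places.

Parallel (M1 and M2): 1 − (1 − 0.934900)(1 − 0.768100) = 0.984903
Parallel (M3 and M4): 1 − (1 − 0.859900)(1 − 0.787700) = 0.970257
Series ([0.984903] and [0.970257]): 0.984903 × 0.970257 = 0.9556

0.9556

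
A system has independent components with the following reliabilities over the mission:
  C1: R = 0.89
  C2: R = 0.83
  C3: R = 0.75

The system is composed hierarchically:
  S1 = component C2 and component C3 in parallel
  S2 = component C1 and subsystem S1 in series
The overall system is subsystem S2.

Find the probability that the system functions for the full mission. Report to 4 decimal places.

Parallel (C2 and C3): 1 − (1 − 0.830000)(1 − 0.750000) = 0.957500
Series (C1 and [0.957500]): 0.890000 × 0.957500 = 0.8522

0.8522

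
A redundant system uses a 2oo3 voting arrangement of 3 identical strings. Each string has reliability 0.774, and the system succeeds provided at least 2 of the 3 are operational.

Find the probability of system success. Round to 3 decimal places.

R = Σ_{i=2}^{3} C(3,i) p^i (1−p)^{3−i} with p = 0.774
C(3,2)·0.774^2·0.226^1 = 0.40617
C(3,3)·0.774^3·0.226^0 = 0.46368
Sum = 0.870

0.870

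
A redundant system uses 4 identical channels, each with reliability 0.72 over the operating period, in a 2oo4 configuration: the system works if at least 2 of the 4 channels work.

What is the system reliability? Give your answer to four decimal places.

R = Σ_{i=2}^{4} C(4,i) p^i (1−p)^{4−i} with p = 0.72
C(4,2)·0.72^2·0.28^2 = 0.243855
C(4,3)·0.72^3·0.28^1 = 0.418038
C(4,4)·0.72^4·0.28^0 = 0.268739
Sum = 0.9306

0.9306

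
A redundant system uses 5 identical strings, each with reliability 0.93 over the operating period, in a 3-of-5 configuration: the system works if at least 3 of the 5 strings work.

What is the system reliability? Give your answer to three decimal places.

0.997

R = Σ_{i=3}^{5} C(5,i) p^i (1−p)^{5−i} with p = 0.93
C(5,3)·0.93^3·0.07^2 = 0.03941
C(5,4)·0.93^4·0.07^1 = 0.26182
C(5,5)·0.93^5·0.07^0 = 0.69569
Sum = 0.997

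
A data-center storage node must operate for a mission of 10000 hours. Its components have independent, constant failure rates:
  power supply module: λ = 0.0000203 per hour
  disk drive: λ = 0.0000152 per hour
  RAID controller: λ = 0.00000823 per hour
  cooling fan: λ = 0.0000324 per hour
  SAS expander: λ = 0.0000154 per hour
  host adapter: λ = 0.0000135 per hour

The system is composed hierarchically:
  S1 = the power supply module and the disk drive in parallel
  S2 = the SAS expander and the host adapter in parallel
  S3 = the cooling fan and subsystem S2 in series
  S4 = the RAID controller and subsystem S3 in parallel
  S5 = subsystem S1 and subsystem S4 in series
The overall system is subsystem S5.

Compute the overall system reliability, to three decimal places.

0.952

R(power supply module) = exp(−0.0000203 × 10000) = 0.81628
R(disk drive) = exp(−0.0000152 × 10000) = 0.85899
R(RAID controller) = exp(−0.00000823 × 10000) = 0.92100
R(cooling fan) = exp(−0.0000324 × 10000) = 0.72325
R(SAS expander) = exp(−0.0000154 × 10000) = 0.85727
R(host adapter) = exp(−0.0000135 × 10000) = 0.87372
Parallel (power supply module and disk drive): 1 − (1 − 0.81628)(1 − 0.85899) = 0.97409
Parallel (SAS expander and host adapter): 1 − (1 − 0.85727)(1 − 0.87372) = 0.98198
Series (cooling fan and [0.98198]): 0.72325 × 0.98198 = 0.71022
Parallel (RAID controller and [0.71022]): 1 − (1 − 0.92100)(1 − 0.71022) = 0.97711
Series ([0.97409] and [0.97711]): 0.97409 × 0.97711 = 0.952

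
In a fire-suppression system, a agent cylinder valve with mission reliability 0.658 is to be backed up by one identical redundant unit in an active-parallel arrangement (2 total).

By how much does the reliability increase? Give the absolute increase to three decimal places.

0.225

R_before = 0.658
R_after = 1 − (1 − 0.658)^2 = 0.883
ΔR = 0.883 − 0.658 = 0.225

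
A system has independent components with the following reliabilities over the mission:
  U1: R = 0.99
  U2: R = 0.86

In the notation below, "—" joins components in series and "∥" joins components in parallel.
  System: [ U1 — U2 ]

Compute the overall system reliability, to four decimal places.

Series (U1 and U2): 0.990000 × 0.860000 = 0.8514

0.8514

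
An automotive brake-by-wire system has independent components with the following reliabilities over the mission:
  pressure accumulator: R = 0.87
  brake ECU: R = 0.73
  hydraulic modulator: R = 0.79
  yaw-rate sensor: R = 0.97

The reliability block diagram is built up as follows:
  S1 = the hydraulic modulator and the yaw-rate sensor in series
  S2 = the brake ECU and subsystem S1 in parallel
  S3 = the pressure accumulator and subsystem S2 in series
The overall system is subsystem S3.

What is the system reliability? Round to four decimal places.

0.8151

Series (hydraulic modulator and yaw-rate sensor): 0.790000 × 0.970000 = 0.766300
Parallel (brake ECU and [0.766300]): 1 − (1 − 0.730000)(1 − 0.766300) = 0.936901
Series (pressure accumulator and [0.936901]): 0.870000 × 0.936901 = 0.8151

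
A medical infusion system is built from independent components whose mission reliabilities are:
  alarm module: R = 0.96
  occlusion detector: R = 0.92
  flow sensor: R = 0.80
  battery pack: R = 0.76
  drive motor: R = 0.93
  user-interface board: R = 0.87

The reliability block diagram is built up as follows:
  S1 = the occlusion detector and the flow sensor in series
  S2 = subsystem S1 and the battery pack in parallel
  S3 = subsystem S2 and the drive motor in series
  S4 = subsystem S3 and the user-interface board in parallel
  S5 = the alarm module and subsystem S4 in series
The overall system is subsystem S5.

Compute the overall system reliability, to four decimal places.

0.9439

Series (occlusion detector and flow sensor): 0.920000 × 0.800000 = 0.736000
Parallel ([0.736000] and battery pack): 1 − (1 − 0.736000)(1 − 0.760000) = 0.936640
Series ([0.936640] and drive motor): 0.936640 × 0.930000 = 0.871075
Parallel ([0.871075] and user-interface board): 1 − (1 − 0.871075)(1 − 0.870000) = 0.983240
Series (alarm module and [0.983240]): 0.960000 × 0.983240 = 0.9439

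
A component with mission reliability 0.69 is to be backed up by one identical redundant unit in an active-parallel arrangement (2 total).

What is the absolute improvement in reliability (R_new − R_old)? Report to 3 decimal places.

R_before = 0.69
R_after = 1 − (1 − 0.69)^2 = 0.904
ΔR = 0.904 − 0.69 = 0.214

0.214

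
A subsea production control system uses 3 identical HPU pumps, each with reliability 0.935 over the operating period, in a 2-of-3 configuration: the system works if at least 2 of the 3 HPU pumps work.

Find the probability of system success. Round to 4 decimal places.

0.9879

R = Σ_{i=2}^{3} C(3,i) p^i (1−p)^{3−i} with p = 0.935
C(3,2)·0.935^2·0.065^1 = 0.170474
C(3,3)·0.935^3·0.065^0 = 0.817400
Sum = 0.9879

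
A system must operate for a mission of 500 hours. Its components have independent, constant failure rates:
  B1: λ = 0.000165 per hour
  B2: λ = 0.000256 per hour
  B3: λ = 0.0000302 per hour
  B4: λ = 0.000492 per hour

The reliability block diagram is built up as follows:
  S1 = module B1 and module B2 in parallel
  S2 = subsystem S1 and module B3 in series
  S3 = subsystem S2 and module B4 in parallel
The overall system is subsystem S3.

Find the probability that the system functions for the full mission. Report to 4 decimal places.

R(B1) = exp(−0.000165 × 500) = 0.920811
R(B2) = exp(−0.000256 × 500) = 0.879853
R(B3) = exp(−0.0000302 × 500) = 0.985013
R(B4) = exp(−0.000492 × 500) = 0.781922
Parallel (B1 and B2): 1 − (1 − 0.920811)(1 − 0.879853) = 0.990486
Series ([0.990486] and B3): 0.990486 × 0.985013 = 0.975642
Parallel ([0.975642] and B4): 1 − (1 − 0.975642)(1 − 0.781922) = 0.9947

0.9947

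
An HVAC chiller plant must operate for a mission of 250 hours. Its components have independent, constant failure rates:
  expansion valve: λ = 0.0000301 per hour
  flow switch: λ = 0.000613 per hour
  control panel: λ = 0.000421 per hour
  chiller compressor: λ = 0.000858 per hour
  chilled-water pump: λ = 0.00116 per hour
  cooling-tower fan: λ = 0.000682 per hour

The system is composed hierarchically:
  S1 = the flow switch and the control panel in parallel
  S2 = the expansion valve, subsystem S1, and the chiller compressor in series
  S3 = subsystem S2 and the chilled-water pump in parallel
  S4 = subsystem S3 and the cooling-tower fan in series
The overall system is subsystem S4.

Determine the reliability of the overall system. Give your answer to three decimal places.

0.799

R(expansion valve) = exp(−0.0000301 × 250) = 0.99250
R(flow switch) = exp(−0.000613 × 250) = 0.85792
R(control panel) = exp(−0.000421 × 250) = 0.90010
R(chiller compressor) = exp(−0.000858 × 250) = 0.80694
R(chilled-water pump) = exp(−0.00116 × 250) = 0.74826
R(cooling-tower fan) = exp(−0.000682 × 250) = 0.84324
Parallel (flow switch and control panel): 1 − (1 − 0.85792)(1 − 0.90010) = 0.98581
Series (expansion valve, [0.98581], and chiller compressor): 0.99250 × 0.98581 × 0.80694 = 0.78952
Parallel ([0.78952] and chilled-water pump): 1 − (1 − 0.78952)(1 − 0.74826) = 0.94701
Series ([0.94701] and cooling-tower fan): 0.94701 × 0.84324 = 0.799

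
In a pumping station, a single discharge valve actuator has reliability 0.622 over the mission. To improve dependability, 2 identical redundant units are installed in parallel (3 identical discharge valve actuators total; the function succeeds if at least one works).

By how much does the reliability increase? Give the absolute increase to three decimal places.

0.324

R_before = 0.622
R_after = 1 − (1 − 0.622)^3 = 0.946
ΔR = 0.946 − 0.622 = 0.324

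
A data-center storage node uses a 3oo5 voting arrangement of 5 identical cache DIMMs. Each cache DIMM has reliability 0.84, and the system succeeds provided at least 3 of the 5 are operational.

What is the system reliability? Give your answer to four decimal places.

R = Σ_{i=3}^{5} C(5,i) p^i (1−p)^{5−i} with p = 0.84
C(5,3)·0.84^3·0.16^2 = 0.151732
C(5,4)·0.84^4·0.16^1 = 0.398297
C(5,5)·0.84^5·0.16^0 = 0.418212
Sum = 0.9682

0.9682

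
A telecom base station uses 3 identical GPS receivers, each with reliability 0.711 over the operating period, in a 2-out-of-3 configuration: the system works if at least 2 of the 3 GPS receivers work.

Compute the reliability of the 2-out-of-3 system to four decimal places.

R = Σ_{i=2}^{3} C(3,i) p^i (1−p)^{3−i} with p = 0.711
C(3,2)·0.711^2·0.289^1 = 0.438287
C(3,3)·0.711^3·0.289^0 = 0.359425
Sum = 0.7977

0.7977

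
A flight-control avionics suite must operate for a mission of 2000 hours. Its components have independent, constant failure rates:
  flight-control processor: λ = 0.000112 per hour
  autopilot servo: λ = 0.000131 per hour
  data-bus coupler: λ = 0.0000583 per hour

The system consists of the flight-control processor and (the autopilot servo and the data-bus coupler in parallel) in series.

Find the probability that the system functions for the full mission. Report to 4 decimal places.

R(flight-control processor) = exp(−0.000112 × 2000) = 0.799315
R(autopilot servo) = exp(−0.000131 × 2000) = 0.769511
R(data-bus coupler) = exp(−0.0000583 × 2000) = 0.889941
Parallel (autopilot servo and data-bus coupler): 1 − (1 − 0.769511)(1 − 0.889941) = 0.974633
Series (flight-control processor and [0.974633]): 0.799315 × 0.974633 = 0.7790

0.7790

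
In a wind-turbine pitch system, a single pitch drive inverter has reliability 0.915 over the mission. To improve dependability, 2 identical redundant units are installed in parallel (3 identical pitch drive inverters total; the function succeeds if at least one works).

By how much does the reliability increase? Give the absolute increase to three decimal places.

0.084

R_before = 0.915
R_after = 1 − (1 − 0.915)^3 = 0.999
ΔR = 0.999 − 0.915 = 0.084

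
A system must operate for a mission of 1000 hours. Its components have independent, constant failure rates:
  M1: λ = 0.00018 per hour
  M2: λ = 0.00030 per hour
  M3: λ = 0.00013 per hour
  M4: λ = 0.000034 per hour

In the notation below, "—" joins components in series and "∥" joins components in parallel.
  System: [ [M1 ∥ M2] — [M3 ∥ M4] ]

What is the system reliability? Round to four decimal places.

0.9534

R(M1) = exp(−0.00018 × 1000) = 0.835270
R(M2) = exp(−0.00030 × 1000) = 0.740818
R(M3) = exp(−0.00013 × 1000) = 0.878095
R(M4) = exp(−0.000034 × 1000) = 0.966572
Parallel (M1 and M2): 1 − (1 − 0.835270)(1 − 0.740818) = 0.957305
Parallel (M3 and M4): 1 − (1 − 0.878095)(1 − 0.966572) = 0.995925
Series ([0.957305] and [0.995925]): 0.957305 × 0.995925 = 0.9534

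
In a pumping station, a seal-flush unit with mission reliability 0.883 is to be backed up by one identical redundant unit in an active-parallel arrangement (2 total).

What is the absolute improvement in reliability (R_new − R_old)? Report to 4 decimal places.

0.1033

R_before = 0.883
R_after = 1 − (1 − 0.883)^2 = 0.9863
ΔR = 0.9863 − 0.883 = 0.1033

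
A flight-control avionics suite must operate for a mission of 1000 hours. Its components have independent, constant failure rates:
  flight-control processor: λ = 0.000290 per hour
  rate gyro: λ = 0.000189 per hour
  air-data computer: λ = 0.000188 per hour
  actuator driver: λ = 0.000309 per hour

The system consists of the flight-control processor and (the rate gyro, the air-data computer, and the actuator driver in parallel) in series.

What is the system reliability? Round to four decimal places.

0.7424

R(flight-control processor) = exp(−0.000290 × 1000) = 0.748264
R(rate gyro) = exp(−0.000189 × 1000) = 0.827787
R(air-data computer) = exp(−0.000188 × 1000) = 0.828615
R(actuator driver) = exp(−0.000309 × 1000) = 0.734181
Parallel (rate gyro, air-data computer, and actuator driver): 1 − (1 − 0.827787)(1 − 0.828615)(1 − 0.734181) = 0.992154
Series (flight-control processor and [0.992154]): 0.748264 × 0.992154 = 0.7424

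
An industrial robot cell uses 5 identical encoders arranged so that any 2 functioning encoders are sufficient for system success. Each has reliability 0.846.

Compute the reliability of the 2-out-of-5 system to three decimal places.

0.998

R = Σ_{i=2}^{5} C(5,i) p^i (1−p)^{5−i} with p = 0.846
C(5,2)·0.846^2·0.154^3 = 0.02614
C(5,3)·0.846^3·0.154^2 = 0.14360
C(5,4)·0.846^4·0.154^1 = 0.39443
C(5,5)·0.846^5·0.154^0 = 0.43336
Sum = 0.998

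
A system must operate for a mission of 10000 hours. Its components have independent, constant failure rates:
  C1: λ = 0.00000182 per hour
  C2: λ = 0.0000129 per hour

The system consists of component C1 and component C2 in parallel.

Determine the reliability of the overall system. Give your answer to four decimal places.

R(C1) = exp(−0.00000182 × 10000) = 0.981965
R(C2) = exp(−0.0000129 × 10000) = 0.878974
Parallel (C1 and C2): 1 − (1 − 0.981965)(1 − 0.878974) = 0.9978

0.9978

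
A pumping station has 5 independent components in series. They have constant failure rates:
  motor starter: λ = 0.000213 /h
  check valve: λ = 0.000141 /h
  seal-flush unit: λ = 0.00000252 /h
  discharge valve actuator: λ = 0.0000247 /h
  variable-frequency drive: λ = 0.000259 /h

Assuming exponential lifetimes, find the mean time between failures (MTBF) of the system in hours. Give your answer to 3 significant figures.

1560

Series of exponential components: λ_sys = Σ λ_i
λ_sys = 0.000213 + 0.000141 + 0.00000252 + 0.0000247 + 0.000259 = 6.4022e-04 /h
MTBF = 1 / λ_sys = 1560 h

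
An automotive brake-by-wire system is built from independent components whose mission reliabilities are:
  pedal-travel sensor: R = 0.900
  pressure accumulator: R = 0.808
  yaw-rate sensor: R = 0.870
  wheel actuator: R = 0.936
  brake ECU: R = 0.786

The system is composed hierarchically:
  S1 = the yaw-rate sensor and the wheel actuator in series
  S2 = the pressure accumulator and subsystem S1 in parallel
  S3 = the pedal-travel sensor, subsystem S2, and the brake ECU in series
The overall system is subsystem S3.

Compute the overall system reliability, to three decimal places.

Series (yaw-rate sensor and wheel actuator): 0.87000 × 0.93600 = 0.81432
Parallel (pressure accumulator and [0.81432]): 1 − (1 − 0.80800)(1 − 0.81432) = 0.96435
Series (pedal-travel sensor, [0.96435], and brake ECU): 0.90000 × 0.96435 × 0.78600 = 0.682

0.682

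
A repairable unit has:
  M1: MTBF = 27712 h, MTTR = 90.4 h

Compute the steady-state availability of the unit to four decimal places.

A(M1) = MTBF/(MTBF+MTTR) = 27712/(27712+90.4) = 0.9967

0.9967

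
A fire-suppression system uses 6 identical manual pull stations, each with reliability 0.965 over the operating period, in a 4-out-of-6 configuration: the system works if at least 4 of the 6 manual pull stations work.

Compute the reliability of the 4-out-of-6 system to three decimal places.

0.999

R = Σ_{i=4}^{6} C(6,i) p^i (1−p)^{6−i} with p = 0.965
C(6,4)·0.965^4·0.035^2 = 0.01593
C(6,5)·0.965^5·0.035^1 = 0.17573
C(6,6)·0.965^6·0.035^0 = 0.80754
Sum = 0.999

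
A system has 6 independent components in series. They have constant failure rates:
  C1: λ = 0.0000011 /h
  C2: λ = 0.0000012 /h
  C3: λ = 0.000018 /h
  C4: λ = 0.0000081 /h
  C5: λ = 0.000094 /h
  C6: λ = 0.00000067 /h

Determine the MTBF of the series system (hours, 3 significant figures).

Series of exponential components: λ_sys = Σ λ_i
λ_sys = 0.0000011 + 0.0000012 + 0.000018 + 0.0000081 + 0.000094 + 0.00000067 = 1.2307e-04 /h
MTBF = 1 / λ_sys = 8130 h

8130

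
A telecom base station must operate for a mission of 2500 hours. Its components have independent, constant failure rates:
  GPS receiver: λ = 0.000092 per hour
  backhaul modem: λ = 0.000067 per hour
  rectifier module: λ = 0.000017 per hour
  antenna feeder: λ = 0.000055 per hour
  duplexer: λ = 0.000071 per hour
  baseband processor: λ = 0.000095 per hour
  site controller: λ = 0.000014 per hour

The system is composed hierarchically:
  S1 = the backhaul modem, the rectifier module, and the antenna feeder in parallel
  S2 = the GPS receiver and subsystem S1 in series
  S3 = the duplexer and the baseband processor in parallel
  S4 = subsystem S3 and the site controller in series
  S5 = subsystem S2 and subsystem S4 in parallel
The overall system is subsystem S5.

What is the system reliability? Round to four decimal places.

0.9861

R(GPS receiver) = exp(−0.000092 × 2500) = 0.794534
R(backhaul modem) = exp(−0.000067 × 2500) = 0.845777
R(rectifier module) = exp(−0.000017 × 2500) = 0.958390
R(antenna feeder) = exp(−0.000055 × 2500) = 0.871534
R(duplexer) = exp(−0.000071 × 2500) = 0.837361
R(baseband processor) = exp(−0.000095 × 2500) = 0.788597
R(site controller) = exp(−0.000014 × 2500) = 0.965605
Parallel (backhaul modem, rectifier module, and antenna feeder): 1 − (1 − 0.845777)(1 − 0.958390)(1 − 0.871534) = 0.999176
Series (GPS receiver and [0.999176]): 0.794534 × 0.999176 = 0.793879
Parallel (duplexer and baseband processor): 1 − (1 − 0.837361)(1 − 0.788597) = 0.965618
Series ([0.965618] and site controller): 0.965618 × 0.965605 = 0.932406
Parallel ([0.793879] and [0.932406]): 1 − (1 − 0.793879)(1 − 0.932406) = 0.9861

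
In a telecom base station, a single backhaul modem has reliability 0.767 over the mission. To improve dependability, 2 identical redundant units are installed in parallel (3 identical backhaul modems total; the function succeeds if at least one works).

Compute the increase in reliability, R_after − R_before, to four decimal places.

0.2204

R_before = 0.767
R_after = 1 − (1 − 0.767)^3 = 0.9874
ΔR = 0.9874 − 0.767 = 0.2204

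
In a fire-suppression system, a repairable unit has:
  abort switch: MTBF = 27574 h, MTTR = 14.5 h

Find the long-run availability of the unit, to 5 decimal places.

0.99947

A(abort switch) = MTBF/(MTBF+MTTR) = 27574/(27574+14.5) = 0.99947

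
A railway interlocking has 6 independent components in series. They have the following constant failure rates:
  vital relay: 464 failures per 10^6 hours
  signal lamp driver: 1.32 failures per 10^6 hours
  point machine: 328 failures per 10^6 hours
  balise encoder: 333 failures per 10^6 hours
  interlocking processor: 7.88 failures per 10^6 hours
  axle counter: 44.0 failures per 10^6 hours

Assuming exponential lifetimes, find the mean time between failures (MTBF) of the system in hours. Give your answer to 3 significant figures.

849

Series of exponential components: λ_sys = Σ λ_i
λ_sys = 0.000464 + 0.00000132 + 0.000328 + 0.000333 + 0.00000788 + 0.0000440 = 1.1782e-03 /h
MTBF = 1 / λ_sys = 849 h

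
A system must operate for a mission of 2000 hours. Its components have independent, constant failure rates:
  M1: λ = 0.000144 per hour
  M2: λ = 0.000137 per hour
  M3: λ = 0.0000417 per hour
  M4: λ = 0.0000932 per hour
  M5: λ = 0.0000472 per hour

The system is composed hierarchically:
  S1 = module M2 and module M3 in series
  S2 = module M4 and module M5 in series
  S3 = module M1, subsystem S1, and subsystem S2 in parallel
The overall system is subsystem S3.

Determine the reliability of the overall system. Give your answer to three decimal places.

0.982

R(M1) = exp(−0.000144 × 2000) = 0.74976
R(M2) = exp(−0.000137 × 2000) = 0.76033
R(M3) = exp(−0.0000417 × 2000) = 0.91998
R(M4) = exp(−0.0000932 × 2000) = 0.82994
R(M5) = exp(−0.0000472 × 2000) = 0.90992
Series (M2 and M3): 0.76033 × 0.91998 = 0.69949
Series (M4 and M5): 0.82994 × 0.90992 = 0.75518
Parallel (M1, [0.69949], and [0.75518]): 1 − (1 − 0.74976)(1 − 0.69949)(1 − 0.75518) = 0.982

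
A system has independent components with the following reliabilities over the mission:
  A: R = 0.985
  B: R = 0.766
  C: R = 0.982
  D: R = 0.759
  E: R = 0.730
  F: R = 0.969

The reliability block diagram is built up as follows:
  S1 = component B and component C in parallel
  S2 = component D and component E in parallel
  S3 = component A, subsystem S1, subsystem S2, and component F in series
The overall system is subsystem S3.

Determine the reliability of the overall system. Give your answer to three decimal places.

Parallel (B and C): 1 − (1 − 0.76600)(1 − 0.98200) = 0.99579
Parallel (D and E): 1 − (1 − 0.75900)(1 − 0.73000) = 0.93493
Series (A, [0.99579], [0.93493], and F): 0.98500 × 0.99579 × 0.93493 × 0.96900 = 0.889

0.889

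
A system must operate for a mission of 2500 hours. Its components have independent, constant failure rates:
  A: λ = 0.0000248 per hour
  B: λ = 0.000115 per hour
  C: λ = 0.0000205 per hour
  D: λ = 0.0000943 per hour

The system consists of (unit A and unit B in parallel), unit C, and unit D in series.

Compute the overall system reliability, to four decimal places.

R(A) = exp(−0.0000248 × 2500) = 0.939883
R(B) = exp(−0.000115 × 2500) = 0.750137
R(C) = exp(−0.0000205 × 2500) = 0.950041
R(D) = exp(−0.0000943 × 2500) = 0.789978
Parallel (A and B): 1 − (1 − 0.939883)(1 − 0.750137) = 0.984979
Series ([0.984979], C, and D): 0.984979 × 0.950041 × 0.789978 = 0.7392

0.7392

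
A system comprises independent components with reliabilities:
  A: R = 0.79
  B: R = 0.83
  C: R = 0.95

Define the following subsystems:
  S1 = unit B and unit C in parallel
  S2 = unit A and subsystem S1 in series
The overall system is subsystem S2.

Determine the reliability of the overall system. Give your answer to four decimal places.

0.7833

Parallel (B and C): 1 − (1 − 0.830000)(1 − 0.950000) = 0.991500
Series (A and [0.991500]): 0.790000 × 0.991500 = 0.7833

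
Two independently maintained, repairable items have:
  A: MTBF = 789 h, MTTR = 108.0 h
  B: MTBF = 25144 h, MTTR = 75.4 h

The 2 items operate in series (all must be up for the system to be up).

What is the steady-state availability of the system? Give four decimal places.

A(A) = MTBF/(MTBF+MTTR) = 789/(789+108.0) = 0.879599
A(B) = MTBF/(MTBF+MTTR) = 25144/(25144+75.4) = 0.997010
Series availability: 0.879599 × 0.997010 = 0.8770

0.8770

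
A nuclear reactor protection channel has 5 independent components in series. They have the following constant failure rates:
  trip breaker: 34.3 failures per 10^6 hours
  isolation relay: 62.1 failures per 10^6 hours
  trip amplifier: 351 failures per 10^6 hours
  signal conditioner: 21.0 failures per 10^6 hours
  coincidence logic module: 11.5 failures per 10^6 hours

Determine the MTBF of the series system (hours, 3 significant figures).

Series of exponential components: λ_sys = Σ λ_i
λ_sys = 0.0000343 + 0.0000621 + 0.000351 + 0.0000210 + 0.0000115 = 4.7990e-04 /h
MTBF = 1 / λ_sys = 2080 h

2080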